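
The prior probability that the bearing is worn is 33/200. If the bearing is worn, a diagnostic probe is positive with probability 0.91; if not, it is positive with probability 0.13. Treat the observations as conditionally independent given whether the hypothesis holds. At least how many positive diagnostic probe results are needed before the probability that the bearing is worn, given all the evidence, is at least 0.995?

Prior odds = 0.165/0.835 = 33/167.
Likelihood ratio of a positive = 0.91/0.13 = 7.
Target odds: 0.995 ÷ 0.005 = 199.
Require 7ⁿ ≥ 199 ÷ (33/167) = 33233/33.
7³ = 343 falls short of 33233/33 but 7⁴ = 2401 reaches it, so n = 4.

4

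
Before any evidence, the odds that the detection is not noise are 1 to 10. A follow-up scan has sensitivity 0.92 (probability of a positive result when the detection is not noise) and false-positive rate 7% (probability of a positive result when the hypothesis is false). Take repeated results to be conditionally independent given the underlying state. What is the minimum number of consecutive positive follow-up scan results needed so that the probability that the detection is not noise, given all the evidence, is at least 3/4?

Prior odds = 0.1.
Likelihood ratio of a positive result = 0.92/0.07 = 92/7.
Target odds: 0.75 ÷ 0.25 = 3.
Require (92/7)ⁿ ≥ 3 ÷ 0.1 = 30.
(92/7)¹ = 92/7 falls short of 30 but (92/7)² = 8464/49 reaches it, so n = 2.

2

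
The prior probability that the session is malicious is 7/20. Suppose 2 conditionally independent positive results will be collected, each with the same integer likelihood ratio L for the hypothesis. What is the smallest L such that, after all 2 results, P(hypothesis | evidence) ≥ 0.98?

Prior odds = 0.35/0.65 = 7/13.
Target odds = 0.98/0.02 = 49.
Need L² ≥ 49 ÷ (7/13) = 91.
9² = 81 < 91 ≤ 100 = 10², so L = 10.

10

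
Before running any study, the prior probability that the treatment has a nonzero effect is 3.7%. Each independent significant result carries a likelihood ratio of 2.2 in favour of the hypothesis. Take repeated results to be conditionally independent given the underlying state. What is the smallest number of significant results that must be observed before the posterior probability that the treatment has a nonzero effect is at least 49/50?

10

Prior odds = 0.037/0.963 = 37/963.
Likelihood ratio per significant result = 2.2.
Target posterior odds = 0.98/0.02 = 49.
Need (37/963) × 2.2ⁿ ≥ 49, i.e. 2.2ⁿ ≥ 47187/37.
2.2⁹ ≈1207.27 falls short of 47187/37 but 2.2¹⁰ ≈2655.99 reaches it, so n = 10.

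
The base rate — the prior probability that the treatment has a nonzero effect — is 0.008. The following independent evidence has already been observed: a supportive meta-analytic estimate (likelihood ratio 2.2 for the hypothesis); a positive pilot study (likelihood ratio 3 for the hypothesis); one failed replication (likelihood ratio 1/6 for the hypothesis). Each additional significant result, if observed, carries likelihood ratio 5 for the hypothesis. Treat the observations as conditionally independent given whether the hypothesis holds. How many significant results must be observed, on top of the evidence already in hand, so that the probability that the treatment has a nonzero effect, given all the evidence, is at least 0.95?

Prior odds = 0.008/0.992 = 1/124.
Combined Bayes factor of the evidence already in hand = 2.2 × 3 × (1/6) = 1.1.
Odds after that evidence = (1/124) × 1.1 = 11/1240.
Target odds = 0.95/0.05 = 19.
Need 5ⁿ ≥ 19 ÷ (11/1240) = 23560/11.
5⁴ = 625 falls short of 23560/11 but 5⁵ = 3125 reaches it, so n = 5.

5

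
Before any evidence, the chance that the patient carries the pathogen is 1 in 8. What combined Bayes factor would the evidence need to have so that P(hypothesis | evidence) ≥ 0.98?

343

Prior odds = 0.125/0.875 = 1/7.
Target odds = 0.98/0.02 = 49.
Required Bayes factor = 49 ÷ (1/7) = 343.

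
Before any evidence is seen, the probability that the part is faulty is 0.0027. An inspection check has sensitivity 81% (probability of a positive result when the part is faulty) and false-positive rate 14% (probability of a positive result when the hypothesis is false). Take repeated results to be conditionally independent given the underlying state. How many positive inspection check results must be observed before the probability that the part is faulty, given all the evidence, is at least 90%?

Prior odds: 0.0027 ÷ 0.9973 = 27/9973.
Likelihood ratio of a positive result = 0.81/0.14 = 81/14.
Target odds: 0.9 ÷ 0.1 = 9.
Need (27/9973) × (81/14)ⁿ ≥ 9, i.e. (81/14)ⁿ ≥ 9973/3.
(81/14)⁴ = 43046721/38416 falls short of 9973/3 but (81/14)⁵ ≈6483.13 reaches it, so n = 5.

5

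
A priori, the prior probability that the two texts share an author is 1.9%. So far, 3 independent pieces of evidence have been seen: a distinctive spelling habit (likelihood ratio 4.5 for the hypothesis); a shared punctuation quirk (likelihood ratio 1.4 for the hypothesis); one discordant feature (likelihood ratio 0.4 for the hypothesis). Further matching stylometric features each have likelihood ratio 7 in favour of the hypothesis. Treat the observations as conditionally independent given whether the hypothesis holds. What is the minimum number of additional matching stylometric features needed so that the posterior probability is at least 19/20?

Prior odds = 0.019/0.981 = 19/981.
Combined Bayes factor of the evidence already in hand = 4.5 × 1.4 × 0.4 = 2.52.
Odds after that evidence = (19/981) × 2.52 = 133/2725.
Target odds = 0.95/0.05 = 19.
Need 7ⁿ ≥ 19 ÷ (133/2725) = 2725/7.
7³ = 343 falls short of 2725/7 but 7⁴ = 2401 reaches it, so n = 4.

4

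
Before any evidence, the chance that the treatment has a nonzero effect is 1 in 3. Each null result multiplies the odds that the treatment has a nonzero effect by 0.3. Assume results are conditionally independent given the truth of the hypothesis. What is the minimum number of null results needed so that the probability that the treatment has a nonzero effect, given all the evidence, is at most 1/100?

Prior odds: (1/3) ÷ (2/3) = 0.5.
Likelihood ratio per null result = 0.3.
Target posterior odds = 0.01/0.99 = 1/99.
Require 0.3ⁿ ≤ 1/99 ÷ 0.5 = 2/99.
0.3³ = 0.027 is still above 2/99 but 0.3⁴ = 0.0081 is at or below it, so n = 4.

4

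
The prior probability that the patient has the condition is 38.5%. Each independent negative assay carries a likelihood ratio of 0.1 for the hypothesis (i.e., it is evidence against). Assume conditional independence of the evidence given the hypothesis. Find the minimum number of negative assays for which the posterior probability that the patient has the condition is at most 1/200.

Prior odds = 0.385/0.615 = 77/123.
Likelihood ratio per negative assay = 0.1.
Target posterior odds = 0.005/0.995 = 1/199.
Require 0.1ⁿ ≤ 1/199 ÷ (77/123) = 123/15323.
0.1² = 0.01 is still above 123/15323 but 0.1³ = 0.001 is at or below it, so n = 3.

3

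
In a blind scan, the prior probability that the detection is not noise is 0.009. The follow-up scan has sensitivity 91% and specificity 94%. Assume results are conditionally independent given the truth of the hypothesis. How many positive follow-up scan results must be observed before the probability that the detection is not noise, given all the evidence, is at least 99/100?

4

Prior odds: 0.009 ÷ 0.991 = 9/991.
False-positive rate = 1 − 0.94 = 0.06; likelihood ratio of a positive = 0.91/0.06 = 91/6.
Target posterior odds = 0.99/0.01 = 99.
Need (9/991) × (91/6)ⁿ ≥ 99, i.e. (91/6)ⁿ ≥ 10901.
(91/6)³ = 753571/216 falls short of 10901 but (91/6)⁴ = 68574961/1296 reaches it, so n = 4.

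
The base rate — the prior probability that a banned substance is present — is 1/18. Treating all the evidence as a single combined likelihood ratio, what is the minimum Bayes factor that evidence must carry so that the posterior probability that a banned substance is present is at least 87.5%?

119

Prior odds = (1/18)/(17/18) = 1/17.
Target odds = 0.875/0.125 = 7.
Required Bayes factor = 7 ÷ (1/17) = 119.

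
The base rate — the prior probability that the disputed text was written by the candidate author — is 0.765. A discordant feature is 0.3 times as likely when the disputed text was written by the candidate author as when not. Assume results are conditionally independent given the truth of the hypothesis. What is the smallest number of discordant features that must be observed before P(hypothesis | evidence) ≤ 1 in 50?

5

Prior odds = 0.765/0.235 = 153/47.
Likelihood ratio per discordant feature = 0.3.
Target odds: 0.02 ÷ 0.98 = 1/49.
Need (153/47) × 0.3ⁿ ≤ 1/49, i.e. 0.3ⁿ ≤ 47/7497.
0.3⁴ = 0.0081 is still above 47/7497 but 0.3⁵ = 243/100000 is at or below it, so n = 5.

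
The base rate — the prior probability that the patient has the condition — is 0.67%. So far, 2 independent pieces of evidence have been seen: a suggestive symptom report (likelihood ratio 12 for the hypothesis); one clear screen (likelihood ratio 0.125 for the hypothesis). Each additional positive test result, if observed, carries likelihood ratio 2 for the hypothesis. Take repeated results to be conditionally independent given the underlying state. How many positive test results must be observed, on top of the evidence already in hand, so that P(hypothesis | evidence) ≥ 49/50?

13

Prior odds = 0.0067/0.9933 = 67/9933.
Combined Bayes factor of the evidence already in hand = 12 × 0.125 = 1.5.
Odds after that evidence = (67/9933) × 1.5 = 67/6622.
Target odds = 0.98/0.02 = 49.
Need 2ⁿ ≥ 49 ÷ (67/6622) = 324478/67.
2¹² = 4096 falls short of 324478/67 but 2¹³ = 8192 reaches it, so n = 13.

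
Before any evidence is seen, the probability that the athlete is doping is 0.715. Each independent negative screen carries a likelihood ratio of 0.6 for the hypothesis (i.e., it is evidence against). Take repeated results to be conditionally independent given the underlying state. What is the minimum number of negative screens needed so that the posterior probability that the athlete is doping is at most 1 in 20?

Prior odds: 0.715 ÷ 0.285 = 143/57.
Likelihood ratio per negative screen = 0.6.
Target odds: 0.05 ÷ 0.95 = 1/19.
Need (143/57) × 0.6ⁿ ≤ 1/19, i.e. 0.6ⁿ ≤ 3/143.
0.6⁷ = 2187/78125 is still above 3/143 but 0.6⁸ = 6561/390625 is at or below it, so n = 8.

8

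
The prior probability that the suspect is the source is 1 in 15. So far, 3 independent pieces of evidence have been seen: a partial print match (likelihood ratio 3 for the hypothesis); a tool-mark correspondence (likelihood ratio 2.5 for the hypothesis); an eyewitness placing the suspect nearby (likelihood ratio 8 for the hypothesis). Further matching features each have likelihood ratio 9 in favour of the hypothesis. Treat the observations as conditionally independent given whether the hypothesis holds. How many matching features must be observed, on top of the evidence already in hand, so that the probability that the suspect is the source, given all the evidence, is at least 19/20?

1

Prior odds = (1/15)/(14/15) = 1/14.
Combined Bayes factor of the evidence already in hand = 3 × 2.5 × 8 = 60.
Odds after that evidence = (1/14) × 60 = 30/7.
Target odds = 0.95/0.05 = 19.
Need 9ⁿ ≥ 19 ÷ (30/7) = 133/30.
9¹ = 9, which meets the required 133/30; so n = 1.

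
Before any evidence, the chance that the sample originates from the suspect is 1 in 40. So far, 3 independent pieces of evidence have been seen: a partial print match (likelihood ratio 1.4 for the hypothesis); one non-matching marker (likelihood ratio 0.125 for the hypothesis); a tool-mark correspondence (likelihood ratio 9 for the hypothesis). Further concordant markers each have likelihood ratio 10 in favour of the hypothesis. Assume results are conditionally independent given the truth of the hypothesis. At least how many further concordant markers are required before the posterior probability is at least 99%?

4

Prior odds = 0.025/0.975 = 1/39.
Combined Bayes factor of the evidence already in hand = 1.4 × 0.125 × 9 = 1.575.
Odds after that evidence = (1/39) × 1.575 = 21/520.
Target odds = 0.99/0.01 = 99.
Need 10ⁿ ≥ 99 ÷ (21/520) = 17160/7.
10³ = 1000 falls short of 17160/7 but 10⁴ = 10000 reaches it, so n = 4.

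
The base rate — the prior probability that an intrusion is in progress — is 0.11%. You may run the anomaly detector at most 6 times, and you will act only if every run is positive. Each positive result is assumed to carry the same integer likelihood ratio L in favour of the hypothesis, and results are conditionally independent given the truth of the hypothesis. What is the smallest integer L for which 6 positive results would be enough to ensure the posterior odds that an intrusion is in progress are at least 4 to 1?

4

Prior odds = 0.0011/0.9989 = 11/9989.
Target odds = 4.
Need L⁶ ≥ 4 ÷ (11/9989) = 39956/11.
3⁶ = 729 < 39956/11 ≤ 4096 = 4⁶, so L = 4.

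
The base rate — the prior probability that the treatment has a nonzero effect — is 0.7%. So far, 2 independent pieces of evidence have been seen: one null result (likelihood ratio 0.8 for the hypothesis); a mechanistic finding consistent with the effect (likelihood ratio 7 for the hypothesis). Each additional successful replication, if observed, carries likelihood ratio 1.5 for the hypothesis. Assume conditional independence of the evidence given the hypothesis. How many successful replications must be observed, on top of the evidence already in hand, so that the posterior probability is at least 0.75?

Prior odds = 0.007/0.993 = 7/993.
Combined Bayes factor of the evidence already in hand = 0.8 × 7 = 5.6.
Odds after that evidence = (7/993) × 5.6 = 196/4965.
Target odds = 0.75/0.25 = 3.
Need 1.5ⁿ ≥ 3 ÷ (196/4965) = 14895/196.
1.5¹⁰ = 59049/1024 falls short of 14895/196 but 1.5¹¹ = 177147/2048 reaches it, so n = 11.

11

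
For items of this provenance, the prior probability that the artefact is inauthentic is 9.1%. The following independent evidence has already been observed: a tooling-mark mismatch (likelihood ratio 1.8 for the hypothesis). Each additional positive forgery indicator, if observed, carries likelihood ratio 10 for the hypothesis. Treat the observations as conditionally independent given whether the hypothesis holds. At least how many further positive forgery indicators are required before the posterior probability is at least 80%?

Prior odds = 0.091/0.909 = 91/909.
Bayes factor of the evidence already in hand = 1.8.
Odds after that evidence = (91/909) × 1.8 = 91/505.
Target odds = 0.8/0.2 = 4.
Need 10ⁿ ≥ 4 ÷ (91/505) = 2020/91.
10¹ = 10 falls short of 2020/91 but 10² = 100 reaches it, so n = 2.

2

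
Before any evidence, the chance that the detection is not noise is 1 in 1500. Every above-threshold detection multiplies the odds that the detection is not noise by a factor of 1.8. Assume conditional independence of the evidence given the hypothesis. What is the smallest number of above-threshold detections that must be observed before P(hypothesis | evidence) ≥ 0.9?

17

Prior odds: (1/1500) ÷ (1499/1500) = 1/1499.
Likelihood ratio per above-threshold detection = 1.8.
Target posterior odds = 0.9/0.1 = 9.
Need (1/1499) × 1.8ⁿ ≥ 9, i.e. 1.8ⁿ ≥ 13491.
1.8¹⁶ ≈12144 falls short of 13491 but 1.8¹⁷ ≈21859.1 reaches it, so n = 17.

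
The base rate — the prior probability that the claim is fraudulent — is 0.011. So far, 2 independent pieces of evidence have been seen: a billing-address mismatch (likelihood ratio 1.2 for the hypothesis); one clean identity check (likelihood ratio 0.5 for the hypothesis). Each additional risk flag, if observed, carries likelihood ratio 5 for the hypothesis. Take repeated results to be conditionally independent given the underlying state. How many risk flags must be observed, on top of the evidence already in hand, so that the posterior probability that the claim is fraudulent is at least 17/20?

Prior odds = 0.011/0.989 = 11/989.
Combined Bayes factor of the evidence already in hand = 1.2 × 0.5 = 0.6.
Odds after that evidence = (11/989) × 0.6 = 33/4945.
Target odds = 0.85/0.15 = 17/3.
Need 5ⁿ ≥ 17/3 ÷ (33/4945) = 84065/99.
5⁴ = 625 falls short of 84065/99 but 5⁵ = 3125 reaches it, so n = 5.

5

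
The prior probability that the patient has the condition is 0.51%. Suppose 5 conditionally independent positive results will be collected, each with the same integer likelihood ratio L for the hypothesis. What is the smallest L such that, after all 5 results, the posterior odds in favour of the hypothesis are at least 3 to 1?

4

Prior odds = 0.0051/0.9949 = 51/9949.
Target odds = 3.
Need L⁵ ≥ 3 ÷ (51/9949) = 9949/17.
3⁵ = 243 < 9949/17 ≤ 1024 = 4⁵, so L = 4.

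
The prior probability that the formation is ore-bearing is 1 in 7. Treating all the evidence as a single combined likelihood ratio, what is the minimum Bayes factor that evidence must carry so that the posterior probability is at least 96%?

Prior odds = (1/7)/(6/7) = 1/6.
Target odds = 0.96/0.04 = 24.
Required Bayes factor = 24 ÷ (1/6) = 144.

144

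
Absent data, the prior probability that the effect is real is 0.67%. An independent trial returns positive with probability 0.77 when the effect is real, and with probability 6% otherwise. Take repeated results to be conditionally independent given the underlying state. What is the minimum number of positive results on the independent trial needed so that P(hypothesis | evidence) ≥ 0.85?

3

Prior odds: 0.0067 ÷ 0.9933 = 67/9933.
Likelihood ratio of a positive result = 0.77/0.06 = 77/6.
Target posterior odds = 0.85/0.15 = 17/3.
Need (67/9933) × (77/6)ⁿ ≥ 17/3, i.e. (77/6)ⁿ ≥ 56287/67.
(77/6)² = 5929/36 falls short of 56287/67 but (77/6)³ = 456533/216 reaches it, so n = 3.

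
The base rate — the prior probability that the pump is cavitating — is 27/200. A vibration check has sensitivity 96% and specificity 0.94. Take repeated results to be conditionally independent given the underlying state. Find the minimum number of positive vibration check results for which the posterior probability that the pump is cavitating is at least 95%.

Prior odds = 0.135/0.865 = 27/173.
False-positive rate = 1 − 0.94 = 0.06; likelihood ratio of a positive = 0.96/0.06 = 16.
Target odds: 0.95 ÷ 0.05 = 19.
Require 16ⁿ ≥ 19 ÷ (27/173) = 3287/27.
16¹ = 16 falls short of 3287/27 but 16² = 256 reaches it, so n = 2.

2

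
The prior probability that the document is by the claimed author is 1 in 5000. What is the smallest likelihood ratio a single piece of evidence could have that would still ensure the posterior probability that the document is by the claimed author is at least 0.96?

119976

Prior odds = 0.0002/0.9998 = 1/4999.
Target odds = 0.96/0.04 = 24.
Required Bayes factor = 24 ÷ (1/4999) = 119976.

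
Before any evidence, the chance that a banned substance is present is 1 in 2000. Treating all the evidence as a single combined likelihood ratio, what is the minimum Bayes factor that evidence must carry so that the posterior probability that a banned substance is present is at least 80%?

Prior odds = 0.0005/0.9995 = 1/1999.
Target odds = 0.8/0.2 = 4.
Required Bayes factor = 4 ÷ (1/1999) = 7996.

7996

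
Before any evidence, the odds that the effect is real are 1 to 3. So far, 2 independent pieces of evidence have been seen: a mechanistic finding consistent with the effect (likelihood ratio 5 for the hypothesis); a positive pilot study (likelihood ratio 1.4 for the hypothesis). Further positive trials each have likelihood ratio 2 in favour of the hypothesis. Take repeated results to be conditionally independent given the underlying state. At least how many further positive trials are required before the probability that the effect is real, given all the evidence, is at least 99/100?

Prior odds = 1/3.
Combined Bayes factor of the evidence already in hand = 5 × 1.4 = 7.
Odds after that evidence = (1/3) × 7 = 7/3.
Target odds = 0.99/0.01 = 99.
Need 2ⁿ ≥ 99 ÷ (7/3) = 297/7.
2⁵ = 32 falls short of 297/7 but 2⁶ = 64 reaches it, so n = 6.

6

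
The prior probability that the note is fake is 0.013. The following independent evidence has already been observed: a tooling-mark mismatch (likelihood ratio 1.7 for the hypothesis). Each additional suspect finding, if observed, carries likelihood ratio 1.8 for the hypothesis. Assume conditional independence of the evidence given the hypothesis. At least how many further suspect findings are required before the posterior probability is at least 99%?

Prior odds = 0.013/0.987 = 13/987.
Bayes factor of the evidence already in hand = 1.7.
Odds after that evidence = (13/987) × 1.7 = 221/9870.
Target odds = 0.99/0.01 = 99.
Need 1.8ⁿ ≥ 99 ÷ (221/9870) = 977130/221.
1.8¹⁴ ≈3748.13 falls short of 977130/221 but 1.8¹⁵ ≈6746.64 reaches it, so n = 15.

15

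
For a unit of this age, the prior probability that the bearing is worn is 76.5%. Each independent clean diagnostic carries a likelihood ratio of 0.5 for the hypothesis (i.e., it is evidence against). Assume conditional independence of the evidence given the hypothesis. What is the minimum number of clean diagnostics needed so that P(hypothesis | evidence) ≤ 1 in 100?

Prior odds: 0.765 ÷ 0.235 = 153/47.
Likelihood ratio per clean diagnostic = 0.5.
Target posterior odds = 0.01/0.99 = 1/99.
Require 0.5ⁿ ≤ 1/99 ÷ (153/47) = 47/15147.
0.5⁸ = 0.00390625 is still above 47/15147 but 0.5⁹ = 0.001953125 is at or below it, so n = 9.

9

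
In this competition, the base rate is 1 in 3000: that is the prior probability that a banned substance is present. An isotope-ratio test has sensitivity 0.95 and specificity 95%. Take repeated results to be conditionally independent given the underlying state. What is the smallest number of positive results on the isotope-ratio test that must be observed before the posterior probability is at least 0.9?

Prior odds = (1/3000)/(2999/3000) = 1/2999.
False-positive rate = 1 − 0.95 = 0.05; likelihood ratio of a positive = 0.95/0.05 = 19.
Target odds: 0.9 ÷ 0.1 = 9.
Need (1/2999) × 19ⁿ ≥ 9, i.e. 19ⁿ ≥ 26991.
19³ = 6859 falls short of 26991 but 19⁴ = 130321 reaches it, so n = 4.

4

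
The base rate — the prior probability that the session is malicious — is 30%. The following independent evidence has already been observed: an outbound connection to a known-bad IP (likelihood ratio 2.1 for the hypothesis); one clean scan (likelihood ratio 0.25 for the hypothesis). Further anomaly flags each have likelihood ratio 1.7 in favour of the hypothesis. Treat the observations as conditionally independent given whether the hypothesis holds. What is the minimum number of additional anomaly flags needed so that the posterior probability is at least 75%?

Prior odds = 0.3/0.7 = 3/7.
Combined Bayes factor of the evidence already in hand = 2.1 × 0.25 = 0.525.
Odds after that evidence = (3/7) × 0.525 = 0.225.
Target odds = 0.75/0.25 = 3.
Need 1.7ⁿ ≥ 3 ÷ 0.225 = 40/3.
1.7⁴ = 8.3521 falls short of 40/3 but 1.7⁵ = 1419857/100000 reaches it, so n = 5.

5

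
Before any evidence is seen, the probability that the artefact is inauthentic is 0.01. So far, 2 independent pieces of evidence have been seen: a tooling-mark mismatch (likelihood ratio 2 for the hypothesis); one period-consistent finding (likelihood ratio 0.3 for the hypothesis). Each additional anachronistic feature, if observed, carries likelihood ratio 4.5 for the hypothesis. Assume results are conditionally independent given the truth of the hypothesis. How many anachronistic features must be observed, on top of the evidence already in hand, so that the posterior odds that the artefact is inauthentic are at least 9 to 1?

Prior odds = 0.01/0.99 = 1/99.
Combined Bayes factor of the evidence already in hand = 2 × 0.3 = 0.6.
Odds after that evidence = (1/99) × 0.6 = 1/165.
Target odds = 9.
Need 4.5ⁿ ≥ 9 ÷ (1/165) = 1485.
4.5⁴ = 410.0625 falls short of 1485 but 4.5⁵ = 1845.28125 reaches it, so n = 5.

5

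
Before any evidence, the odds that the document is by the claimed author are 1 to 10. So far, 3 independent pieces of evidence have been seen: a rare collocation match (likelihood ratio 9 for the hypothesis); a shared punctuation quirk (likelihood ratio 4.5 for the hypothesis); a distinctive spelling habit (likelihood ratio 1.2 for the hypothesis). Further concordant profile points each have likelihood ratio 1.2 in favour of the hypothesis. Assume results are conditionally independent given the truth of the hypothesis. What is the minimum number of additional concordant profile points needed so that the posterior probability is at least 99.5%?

Prior odds = 0.1.
Combined Bayes factor of the evidence already in hand = 9 × 4.5 × 1.2 = 48.6.
Odds after that evidence = 0.1 × 48.6 = 4.86.
Target odds = 0.995/0.005 = 199.
Need 1.2ⁿ ≥ 199 ÷ 4.86 = 9950/243.
1.2²⁰ ≈38.3376 falls short of 9950/243 but 1.2²¹ ≈46.0051 reaches it, so n = 21.

21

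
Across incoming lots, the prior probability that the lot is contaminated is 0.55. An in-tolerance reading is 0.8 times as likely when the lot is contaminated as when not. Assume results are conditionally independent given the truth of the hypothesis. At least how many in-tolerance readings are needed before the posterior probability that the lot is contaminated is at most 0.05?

Prior odds: 0.55 ÷ 0.45 = 11/9.
Likelihood ratio per in-tolerance reading = 0.8.
Target posterior odds = 0.05/0.95 = 1/19.
Need (11/9) × 0.8ⁿ ≤ 1/19, i.e. 0.8ⁿ ≤ 9/209.
0.8¹⁴ ≈0.0439805 is still above 9/209 but 0.8¹⁵ ≈0.0351844 is at or below it, so n = 15.

15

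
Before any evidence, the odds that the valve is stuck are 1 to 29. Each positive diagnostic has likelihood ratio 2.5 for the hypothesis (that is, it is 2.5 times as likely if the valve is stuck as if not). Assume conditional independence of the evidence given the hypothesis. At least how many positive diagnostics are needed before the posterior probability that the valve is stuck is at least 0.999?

12

Prior odds = 1/29.
Likelihood ratio per positive diagnostic = 2.5.
Target odds: 0.999 ÷ 0.001 = 999.
Need (1/29) × 2.5ⁿ ≥ 999, i.e. 2.5ⁿ ≥ 28971.
2.5¹¹ = 48828125/2048 falls short of 28971 but 2.5¹² = 244140625/4096 reaches it, so n = 12.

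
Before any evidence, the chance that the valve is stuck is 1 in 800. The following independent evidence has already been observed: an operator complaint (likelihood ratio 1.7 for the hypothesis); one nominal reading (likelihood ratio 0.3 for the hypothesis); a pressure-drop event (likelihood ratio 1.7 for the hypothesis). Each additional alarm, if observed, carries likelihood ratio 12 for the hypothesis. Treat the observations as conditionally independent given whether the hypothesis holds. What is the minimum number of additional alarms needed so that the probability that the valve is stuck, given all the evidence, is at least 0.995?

Prior odds = 0.00125/0.99875 = 1/799.
Combined Bayes factor of the evidence already in hand = 1.7 × 0.3 × 1.7 = 0.867.
Odds after that evidence = (1/799) × 0.867 = 51/47000.
Target odds = 0.995/0.005 = 199.
Need 12ⁿ ≥ 199 ÷ (51/47000) = 9353000/51.
12⁴ = 20736 falls short of 9353000/51 but 12⁵ = 248832 reaches it, so n = 5.

5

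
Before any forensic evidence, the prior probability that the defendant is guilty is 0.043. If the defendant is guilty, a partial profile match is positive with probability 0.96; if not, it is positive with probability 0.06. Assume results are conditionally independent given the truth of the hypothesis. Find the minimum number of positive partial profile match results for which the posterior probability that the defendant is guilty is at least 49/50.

3

Prior odds: 0.043 ÷ 0.957 = 43/957.
Likelihood ratio of a positive = 0.96/0.06 = 16.
Target odds: 0.98 ÷ 0.02 = 49.
Require 16ⁿ ≥ 49 ÷ (43/957) = 46893/43.
16² = 256 falls short of 46893/43 but 16³ = 4096 reaches it, so n = 3.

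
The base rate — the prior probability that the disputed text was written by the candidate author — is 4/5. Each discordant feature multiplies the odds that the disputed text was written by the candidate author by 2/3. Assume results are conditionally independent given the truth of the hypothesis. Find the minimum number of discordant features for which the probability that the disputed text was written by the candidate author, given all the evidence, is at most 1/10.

Prior odds = 0.8/0.2 = 4.
Likelihood ratio per discordant feature = 2/3.
Target odds: 0.1 ÷ 0.9 = 1/9.
Need 4 × (2/3)ⁿ ≤ 1/9, i.e. (2/3)ⁿ ≤ 1/36.
(2/3)⁸ = 256/6561 is still above 1/36 but (2/3)⁹ = 512/19683 is at or below it, so n = 9.

9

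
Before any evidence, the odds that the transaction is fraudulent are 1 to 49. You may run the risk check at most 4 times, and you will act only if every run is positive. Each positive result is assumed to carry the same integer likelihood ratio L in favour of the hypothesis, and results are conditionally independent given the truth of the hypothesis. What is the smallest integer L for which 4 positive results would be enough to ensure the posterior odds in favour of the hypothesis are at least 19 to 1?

Prior odds = 1/49.
Target odds = 19.
Need L⁴ ≥ 19 ÷ (1/49) = 931.
5⁴ = 625 < 931 ≤ 1296 = 6⁴, so L = 6.

6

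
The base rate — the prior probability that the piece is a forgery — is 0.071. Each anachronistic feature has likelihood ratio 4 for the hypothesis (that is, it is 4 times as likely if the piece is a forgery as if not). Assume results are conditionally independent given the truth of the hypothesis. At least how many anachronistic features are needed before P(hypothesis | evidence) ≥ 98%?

Prior odds: 0.071 ÷ 0.929 = 71/929.
Likelihood ratio per anachronistic feature = 4.
Target posterior odds = 0.98/0.02 = 49.
Need (71/929) × 4ⁿ ≥ 49, i.e. 4ⁿ ≥ 45521/71.
4⁴ = 256 falls short of 45521/71 but 4⁵ = 1024 reaches it, so n = 5.

5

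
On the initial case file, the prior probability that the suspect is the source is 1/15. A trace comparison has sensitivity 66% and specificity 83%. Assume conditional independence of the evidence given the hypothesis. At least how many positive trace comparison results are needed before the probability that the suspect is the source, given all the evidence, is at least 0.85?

Prior odds = (1/15)/(14/15) = 1/14.
False-positive rate = 1 − 0.83 = 0.17; likelihood ratio of a positive = 0.66/0.17 = 66/17.
Target odds: 0.85 ÷ 0.15 = 17/3.
Need (1/14) × (66/17)ⁿ ≥ 17/3, i.e. (66/17)ⁿ ≥ 238/3.
(66/17)³ = 287496/4913 falls short of 238/3 but (66/17)⁴ = 18974736/83521 reaches it, so n = 4.

4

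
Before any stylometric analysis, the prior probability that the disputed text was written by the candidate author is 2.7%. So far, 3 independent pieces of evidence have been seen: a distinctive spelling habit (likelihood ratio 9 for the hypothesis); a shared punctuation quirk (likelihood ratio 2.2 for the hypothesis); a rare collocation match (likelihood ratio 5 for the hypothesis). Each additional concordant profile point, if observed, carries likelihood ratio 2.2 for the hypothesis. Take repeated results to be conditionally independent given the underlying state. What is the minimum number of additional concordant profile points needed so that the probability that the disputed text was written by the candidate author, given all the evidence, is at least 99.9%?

Prior odds = 0.027/0.973 = 27/973.
Combined Bayes factor of the evidence already in hand = 9 × 2.2 × 5 = 99.
Odds after that evidence = (27/973) × 99 = 2673/973.
Target odds = 0.999/0.001 = 999.
Need 2.2ⁿ ≥ 999 ÷ (2673/973) = 36001/99.
2.2⁷ = 19487171/78125 falls short of 36001/99 but 2.2⁸ = 214358881/390625 reaches it, so n = 8.

8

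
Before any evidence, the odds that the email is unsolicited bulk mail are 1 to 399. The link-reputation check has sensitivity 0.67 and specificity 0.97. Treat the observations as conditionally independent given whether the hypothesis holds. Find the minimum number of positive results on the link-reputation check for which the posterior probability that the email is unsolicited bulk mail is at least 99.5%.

Prior odds = 1/399.
False-positive rate = 1 − 0.97 = 0.03; likelihood ratio of a positive = 0.67/0.03 = 67/3.
Target odds: 0.995 ÷ 0.005 = 199.
Require (67/3)ⁿ ≥ 199 ÷ (1/399) = 79401.
(67/3)³ = 300763/27 falls short of 79401 but (67/3)⁴ = 20151121/81 reaches it, so n = 4.

4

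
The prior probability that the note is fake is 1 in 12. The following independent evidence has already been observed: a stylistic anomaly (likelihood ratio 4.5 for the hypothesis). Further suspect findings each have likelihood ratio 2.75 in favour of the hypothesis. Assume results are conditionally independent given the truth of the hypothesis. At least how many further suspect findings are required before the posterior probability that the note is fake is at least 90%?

Prior odds = (1/12)/(11/12) = 1/11.
Bayes factor of the evidence already in hand = 4.5.
Odds after that evidence = (1/11) × 4.5 = 9/22.
Target odds = 0.9/0.1 = 9.
Need 2.75ⁿ ≥ 9 ÷ (9/22) = 22.
2.75³ = 20.796875 falls short of 22 but 2.75⁴ = 57.19140625 reaches it, so n = 4.

4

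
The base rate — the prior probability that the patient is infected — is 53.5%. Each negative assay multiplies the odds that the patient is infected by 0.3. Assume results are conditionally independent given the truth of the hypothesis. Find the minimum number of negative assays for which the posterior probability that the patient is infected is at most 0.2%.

Prior odds: 0.535 ÷ 0.465 = 107/93.
Likelihood ratio per negative assay = 0.3.
Target odds: 0.002 ÷ 0.998 = 1/499.
Require 0.3ⁿ ≤ 1/499 ÷ (107/93) = 93/53393.
0.3⁵ = 243/100000 is still above 93/53393 but 0.3⁶ = 729/1000000 is at or below it, so n = 6.

6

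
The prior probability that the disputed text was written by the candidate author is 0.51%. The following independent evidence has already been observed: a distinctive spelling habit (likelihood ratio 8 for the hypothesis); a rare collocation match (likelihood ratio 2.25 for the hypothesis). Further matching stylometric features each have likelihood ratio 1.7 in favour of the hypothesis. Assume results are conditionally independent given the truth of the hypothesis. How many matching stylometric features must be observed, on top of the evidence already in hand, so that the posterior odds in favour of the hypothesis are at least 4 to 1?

8

Prior odds = 0.0051/0.9949 = 51/9949.
Combined Bayes factor of the evidence already in hand = 8 × 2.25 = 18.
Odds after that evidence = (51/9949) × 18 = 918/9949.
Target odds = 4.
Need 1.7ⁿ ≥ 4 ÷ (918/9949) = 19898/459.
1.7⁷ = 410338673/10000000 falls short of 19898/459 but 1.7⁸ ≈69.7576 reaches it, so n = 8.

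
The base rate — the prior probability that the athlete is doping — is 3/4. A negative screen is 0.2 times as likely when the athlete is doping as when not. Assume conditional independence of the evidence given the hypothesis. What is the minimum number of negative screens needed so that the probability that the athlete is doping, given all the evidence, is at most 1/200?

4

Prior odds = 0.75/0.25 = 3.
Likelihood ratio per negative screen = 0.2.
Target posterior odds = 0.005/0.995 = 1/199.
Need 3 × 0.2ⁿ ≤ 1/199, i.e. 0.2ⁿ ≤ 1/597.
0.2³ = 0.008 is still above 1/597 but 0.2⁴ = 0.0016 is at or below it, so n = 4.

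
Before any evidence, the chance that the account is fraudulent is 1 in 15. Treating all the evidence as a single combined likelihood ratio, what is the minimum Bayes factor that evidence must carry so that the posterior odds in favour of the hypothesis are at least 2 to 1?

Prior odds = (1/15)/(14/15) = 1/14.
Target odds = 2.
Required Bayes factor = 2 ÷ (1/14) = 28.

28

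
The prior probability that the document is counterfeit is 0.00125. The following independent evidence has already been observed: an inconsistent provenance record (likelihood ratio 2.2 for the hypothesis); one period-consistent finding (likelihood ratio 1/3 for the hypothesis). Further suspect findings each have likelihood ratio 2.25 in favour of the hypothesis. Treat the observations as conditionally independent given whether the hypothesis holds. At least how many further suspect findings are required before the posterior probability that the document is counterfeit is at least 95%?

13

Prior odds = 0.00125/0.99875 = 1/799.
Combined Bayes factor of the evidence already in hand = 2.2 × (1/3) = 11/15.
Odds after that evidence = (1/799) × 11/15 = 11/11985.
Target odds = 0.95/0.05 = 19.
Need 2.25ⁿ ≥ 19 ÷ (11/11985) = 227715/11.
2.25¹² ≈16834.1 falls short of 227715/11 but 2.25¹³ ≈37876.8 reaches it, so n = 13.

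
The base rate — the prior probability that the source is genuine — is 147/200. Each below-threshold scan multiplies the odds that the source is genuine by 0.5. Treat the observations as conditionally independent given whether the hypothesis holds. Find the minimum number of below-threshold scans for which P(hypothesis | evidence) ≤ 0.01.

9

Prior odds = 0.735/0.265 = 147/53.
Likelihood ratio per below-threshold scan = 0.5.
Target odds: 0.01 ÷ 0.99 = 1/99.
Require 0.5ⁿ ≤ 1/99 ÷ (147/53) = 53/14553.
0.5⁸ = 0.00390625 is still above 53/14553 but 0.5⁹ = 0.001953125 is at or below it, so n = 9.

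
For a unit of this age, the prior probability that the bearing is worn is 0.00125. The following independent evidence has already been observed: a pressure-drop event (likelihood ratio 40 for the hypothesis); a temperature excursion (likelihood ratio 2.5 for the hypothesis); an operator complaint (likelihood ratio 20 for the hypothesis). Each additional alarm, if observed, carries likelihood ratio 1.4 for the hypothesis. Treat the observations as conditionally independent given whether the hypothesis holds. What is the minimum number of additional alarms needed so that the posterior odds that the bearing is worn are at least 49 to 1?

Prior odds = 0.00125/0.99875 = 1/799.
Combined Bayes factor of the evidence already in hand = 40 × 2.5 × 20 = 2000.
Odds after that evidence = (1/799) × 2000 = 2000/799.
Target odds = 49.
Need 1.4ⁿ ≥ 49 ÷ (2000/799) = 19.5755.
1.4⁸ = 5764801/390625 falls short of 19.5755 but 1.4⁹ = 40353607/1953125 reaches it, so n = 9.

9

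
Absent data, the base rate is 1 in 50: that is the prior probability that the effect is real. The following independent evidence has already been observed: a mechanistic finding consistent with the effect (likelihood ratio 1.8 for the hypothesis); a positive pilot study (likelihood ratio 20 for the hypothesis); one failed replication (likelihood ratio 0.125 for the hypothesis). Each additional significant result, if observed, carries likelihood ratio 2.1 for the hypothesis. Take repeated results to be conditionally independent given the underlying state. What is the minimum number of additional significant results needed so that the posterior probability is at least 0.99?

Prior odds = 0.02/0.98 = 1/49.
Combined Bayes factor of the evidence already in hand = 1.8 × 20 × 0.125 = 4.5.
Odds after that evidence = (1/49) × 4.5 = 9/98.
Target odds = 0.99/0.01 = 99.
Need 2.1ⁿ ≥ 99 ÷ (9/98) = 1078.
2.1⁹ ≈794.28 falls short of 1078 but 2.1¹⁰ ≈1667.99 reaches it, so n = 10.

10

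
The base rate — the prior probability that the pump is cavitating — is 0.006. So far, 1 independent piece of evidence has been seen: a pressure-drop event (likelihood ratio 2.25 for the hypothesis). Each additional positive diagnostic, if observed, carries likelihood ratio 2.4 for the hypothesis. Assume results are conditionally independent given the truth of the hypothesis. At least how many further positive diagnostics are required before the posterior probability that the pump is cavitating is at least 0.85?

7

Prior odds = 0.006/0.994 = 3/497.
Bayes factor of the evidence already in hand = 2.25.
Odds after that evidence = (3/497) × 2.25 = 27/1988.
Target odds = 0.85/0.15 = 17/3.
Need 2.4ⁿ ≥ 17/3 ÷ (27/1988) = 33796/81.
2.4⁶ = 2985984/15625 falls short of 33796/81 but 2.4⁷ = 35831808/78125 reaches it, so n = 7.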